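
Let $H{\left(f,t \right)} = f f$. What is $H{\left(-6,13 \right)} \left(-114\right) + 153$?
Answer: $-3951$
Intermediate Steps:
$H{\left(f,t \right)} = f^{2}$
$H{\left(-6,13 \right)} \left(-114\right) + 153 = \left(-6\right)^{2} \left(-114\right) + 153 = 36 \left(-114\right) + 153 = -4104 + 153 = -3951$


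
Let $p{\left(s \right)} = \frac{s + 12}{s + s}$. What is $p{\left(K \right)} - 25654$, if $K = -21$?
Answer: $- \frac{359153}{14} \approx -25654.0$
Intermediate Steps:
$p{\left(s \right)} = \frac{12 + s}{2 s}$
$p{\left(K \right)} - 25654 = \frac{12 - 21}{2 \left(-21\right)} - 25654 = \frac{1}{2} \left(- \frac{1}{21}\right) \left(-9\right) - 25654 = \frac{3}{14} - 25654 = - \frac{359153}{14}$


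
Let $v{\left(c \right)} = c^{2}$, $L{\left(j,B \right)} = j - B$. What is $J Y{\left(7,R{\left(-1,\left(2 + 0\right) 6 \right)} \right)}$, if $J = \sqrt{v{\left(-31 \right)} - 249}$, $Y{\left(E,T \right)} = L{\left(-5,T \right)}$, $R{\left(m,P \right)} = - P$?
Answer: $14 \sqrt{178} \approx 186.78$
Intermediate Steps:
$Y{\left(E,T \right)} = -5 - T$
$J = 2 \sqrt{178}$ ($J = \sqrt{\left(-31\right)^{2} - 249} = \sqrt{961 - 249} = \sqrt{712} = 2 \sqrt{178} \approx 26.683$)
$J Y{\left(7,R{\left(-1,\left(2 + 0\right) 6 \right)} \right)} = 2 \sqrt{178} \left(-5 - - \left(2 + 0\right) 6\right) = 2 \sqrt{178} \left(-5 - - 2 \cdot 6\right) = 2 \sqrt{178} \left(-5 - \left(-1\right) 12\right) = 2 \sqrt{178} \left(-5 - -12\right) = 2 \sqrt{178} \left(-5 + 12\right) = 2 \sqrt{178} \cdot 7 = 14 \sqrt{178}$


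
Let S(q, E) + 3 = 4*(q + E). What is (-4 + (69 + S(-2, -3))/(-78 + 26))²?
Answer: 16129/676 ≈ 23.859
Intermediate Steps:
S(q, E) = -3 + 4*E + 4*q (S(q, E) = -3 + 4*(q + E) = -3 + 4*(E + q) = -3 + (4*E + 4*q) = -3 + 4*E + 4*q)
(-4 + (69 + S(-2, -3))/(-78 + 26))² = (-4 + (69 + (-3 + 4*(-3) + 4*(-2)))/(-78 + 26))² = (-4 + (69 + (-3 - 12 - 8))/(-52))² = (-4 + (69 - 23)*(-1/52))² = (-4 + 46*(-1/52))² = (-4 - 23/26)² = (-127/26)² = 16129/676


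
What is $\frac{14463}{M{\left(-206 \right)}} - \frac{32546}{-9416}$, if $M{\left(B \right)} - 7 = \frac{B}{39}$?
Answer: $\frac{2656670647}{315436} \approx 8422.2$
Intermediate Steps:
$M{\left(B \right)} = 7 + \frac{B}{39}$
$\frac{14463}{M{\left(-206 \right)}} - \frac{32546}{-9416} = \frac{14463}{7 + \frac{1}{39} \left(-206\right)} - \frac{32546}{-9416} = \frac{14463}{7 - \frac{206}{39}} - - \frac{16273}{4708} = \frac{14463}{\frac{67}{39}} + \frac{16273}{4708} = 14463 \cdot \frac{39}{67} + \frac{16273}{4708} = \frac{564057}{67} + \frac{16273}{4708} = \frac{2656670647}{315436}$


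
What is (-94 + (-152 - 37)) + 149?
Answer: -134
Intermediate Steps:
(-94 + (-152 - 37)) + 149 = (-94 - 189) + 149 = -283 + 149 = -134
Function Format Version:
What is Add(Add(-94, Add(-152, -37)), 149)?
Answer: -134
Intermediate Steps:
Add(Add(-94, Add(-152, -37)), 149) = Add(Add(-94, -189), 149) = Add(-283, 149) = -134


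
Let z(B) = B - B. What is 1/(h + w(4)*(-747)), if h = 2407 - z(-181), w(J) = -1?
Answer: 1/3154 ≈ 0.00031706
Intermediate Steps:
z(B) = 0
h = 2407 (h = 2407 - 1*0 = 2407 + 0 = 2407)
1/(h + w(4)*(-747)) = 1/(2407 - 1*(-747)) = 1/(2407 + 747) = 1/3154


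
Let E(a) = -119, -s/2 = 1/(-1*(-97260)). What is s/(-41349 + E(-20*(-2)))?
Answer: 1/2016588840 ≈ 4.9589e-10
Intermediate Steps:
s = -1/48630 (s = -2/((-1*(-97260))) = -2/97260 = -2*1/97260 = -1/48630 ≈ -2.0563e-5)
s/(-41349 + E(-20*(-2))) = -1/(48630*(-41349 - 119)) = -1/48630/(-41468) = -1/48630*(-1/41468) = 1/2016588840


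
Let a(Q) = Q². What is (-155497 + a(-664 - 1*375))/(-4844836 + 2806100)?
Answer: -115503/254842 ≈ -0.45323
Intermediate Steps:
(-155497 + a(-664 - 1*375))/(-4844836 + 2806100) = (-155497 + (-664 - 1*375)²)/(-4844836 + 2806100) = (-155497 + (-664 - 375)²)/(-2038736) = (-155497 + (-1039)²)*(-1/2038736) = (-155497 + 1079521)*(-1/2038736) = 924024*(-1/2038736) = -115503/254842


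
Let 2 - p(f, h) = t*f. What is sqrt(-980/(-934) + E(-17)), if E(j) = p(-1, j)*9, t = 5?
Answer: sqrt(13968437)/467 ≈ 8.0031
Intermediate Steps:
p(f, h) = 2 - 5*f
E(j) = 63 (E(j) = (2 - 5*(-1))*9 = (2 + 5)*9 = 7*9 = 63)
sqrt(-980/(-934) + E(-17)) = sqrt(-980/(-934) + 63) = sqrt(-980*(-1/934) + 63) = sqrt(490/467 + 63) = sqrt(29911/467) = sqrt(13968437)/467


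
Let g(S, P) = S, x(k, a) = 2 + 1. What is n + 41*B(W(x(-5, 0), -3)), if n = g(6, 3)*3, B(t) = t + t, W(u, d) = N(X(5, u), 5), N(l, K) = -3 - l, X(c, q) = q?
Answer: -474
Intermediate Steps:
x(k, a) = 3
W(u, d) = -3 - u
B(t) = 2*t
n = 18 (n = 6*3 = 18)
n + 41*B(W(x(-5, 0), -3)) = 18 + 41*(2*(-3 - 1*3)) = 18 + 41*(2*(-3 - 3)) = 18 + 41*(2*(-6)) = 18 + 41*(-12) = 18 - 492 = -474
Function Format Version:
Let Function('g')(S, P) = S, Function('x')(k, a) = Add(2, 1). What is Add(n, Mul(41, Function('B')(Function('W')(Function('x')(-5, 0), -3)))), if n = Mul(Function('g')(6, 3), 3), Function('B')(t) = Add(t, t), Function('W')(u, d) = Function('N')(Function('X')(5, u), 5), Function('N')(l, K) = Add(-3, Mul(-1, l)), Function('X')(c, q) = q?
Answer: -474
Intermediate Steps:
Function('x')(k, a) = 3
Function('W')(u, d) = Add(-3, Mul(-1, u))
Function('B')(t) = Mul(2, t)
n = 18 (n = Mul(6, 3) = 18)
Add(n, Mul(41, Function('B')(Function('W')(Function('x')(-5, 0), -3)))) = Add(18, Mul(41, Mul(2, Add(-3, Mul(-1, 3))))) = Add(18, Mul(41, Mul(2, Add(-3, -3)))) = Add(18, Mul(41, Mul(2, -6))) = Add(18, Mul(41, -12)) = Add(18, -492) = -474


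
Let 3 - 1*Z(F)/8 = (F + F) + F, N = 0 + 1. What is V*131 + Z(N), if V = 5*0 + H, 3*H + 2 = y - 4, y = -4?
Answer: -1310/3 ≈ -436.67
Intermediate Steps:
H = -10/3 (H = -⅔ + (-4 - 4)/3 = -⅔ + (⅓)*(-8) = -⅔ - 8/3 = -10/3 ≈ -3.3333)
N = 1
V = -10/3 (V = 5*0 - 10/3 = 0 - 10/3 = -10/3 ≈ -3.3333)
Z(F) = 24 - 24*F (Z(F) = 24 - 8*((F + F) + F) = 24 - 8*(2*F + F) = 24 - 24*F)
V*131 + Z(N) = -10/3*131 + (24 - 24*1) = -1310/3 + (24 - 24) = -1310/3 + 0 = -1310/3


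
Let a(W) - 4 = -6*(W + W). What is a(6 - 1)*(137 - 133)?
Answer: -224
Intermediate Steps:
a(W) = 4 - 12*W (a(W) = 4 - 6*(W + W) = 4 - 12*W)
a(6 - 1)*(137 - 133) = (4 - 12*(6 - 1))*(137 - 133) = (4 - 12*5)*4 = (4 - 60)*4 = -56*4 = -224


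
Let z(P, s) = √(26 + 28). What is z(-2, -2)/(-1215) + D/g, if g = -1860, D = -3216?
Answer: 268/155 - √6/405 ≈ 1.7230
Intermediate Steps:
z(P, s) = 3*√6 (z(P, s) = √54 = 3*√6)
z(-2, -2)/(-1215) + D/g = (3*√6)/(-1215) - 3216/(-1860) = (3*√6)*(-1/1215) - 3216*(-1/1860) = -√6/405 + 268/155 = 268/155 - √6/405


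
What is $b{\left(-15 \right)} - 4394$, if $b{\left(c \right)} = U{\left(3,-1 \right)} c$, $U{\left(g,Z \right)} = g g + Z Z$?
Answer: $-4544$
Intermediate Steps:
$U{\left(g,Z \right)} = Z^{2} + g^{2}$ ($U{\left(g,Z \right)} = g^{2} + Z^{2} = Z^{2} + g^{2}$)
$b{\left(c \right)} = 10 c$ ($b{\left(c \right)} = \left(\left(-1\right)^{2} + 3^{2}\right) c = \left(1 + 9\right) c = 10 c$)
$b{\left(-15 \right)} - 4394 = 10 \left(-15\right) - 4394 = -150 - 4394 = -4544$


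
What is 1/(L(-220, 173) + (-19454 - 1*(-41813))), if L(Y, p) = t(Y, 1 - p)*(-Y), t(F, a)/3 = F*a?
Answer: 1/24996759 ≈ 4.0005e-8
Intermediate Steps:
t(F, a) = 3*F*a (t(F, a) = 3*(F*a) = 3*F*a)
L(Y, p) = -3*Y²*(1 - p) (L(Y, p) = (3*Y*(1 - p))*(-Y) = -3*Y²*(1 - p))
1/(L(-220, 173) + (-19454 - 1*(-41813))) = 1/(3*(-220)²*(-1 + 173) + (-19454 - 1*(-41813))) = 1/(3*48400*172 + (-19454 + 41813)) = 1/(24974400 + 22359) = 1/24996759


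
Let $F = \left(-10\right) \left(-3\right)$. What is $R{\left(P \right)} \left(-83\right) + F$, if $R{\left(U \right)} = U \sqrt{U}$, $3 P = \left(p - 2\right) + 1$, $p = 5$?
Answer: $30 - \frac{664 \sqrt{3}}{9} \approx -97.787$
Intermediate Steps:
$P = \frac{4}{3}$ ($P = \frac{\left(5 - 2\right) + 1}{3} = \frac{3 + 1}{3} = \frac{1}{3} \cdot 4 = \frac{4}{3} \approx 1.3333$)
$R{\left(U \right)} = U^{\frac{3}{2}}$
$F = 30$
$R{\left(P \right)} \left(-83\right) + F = \left(\frac{4}{3}\right)^{\frac{3}{2}} \left(-83\right) + 30 = \frac{8 \sqrt{3}}{9} \left(-83\right) + 30 = - \frac{664 \sqrt{3}}{9} + 30 = 30 - \frac{664 \sqrt{3}}{9}$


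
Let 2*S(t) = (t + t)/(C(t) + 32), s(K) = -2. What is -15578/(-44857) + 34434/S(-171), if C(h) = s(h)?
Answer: -5148390478/852283 ≈ -6040.7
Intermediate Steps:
C(h) = -2
S(t) = t/30 (S(t) = ((t + t)/(-2 + 32))/2 = ((2*t)/30)/2 = ((2*t)*(1/30))/2 = (t/15)/2 = t/30)
-15578/(-44857) + 34434/S(-171) = -15578/(-44857) + 34434/(((1/30)*(-171))) = -15578*(-1/44857) + 34434/(-57/10) = 15578/44857 + 34434*(-10/57) = 15578/44857 - 114780/19 = -5148390478/852283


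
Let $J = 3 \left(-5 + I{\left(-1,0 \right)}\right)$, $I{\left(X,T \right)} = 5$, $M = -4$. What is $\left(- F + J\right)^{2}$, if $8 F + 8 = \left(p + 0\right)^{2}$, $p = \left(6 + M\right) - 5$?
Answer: $\frac{1}{64} \approx 0.015625$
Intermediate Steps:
$p = -3$ ($p = \left(6 - 4\right) - 5 = 2 - 5 = -3$)
$F = \frac{1}{8}$ ($F = -1 + \frac{\left(-3 + 0\right)^{2}}{8} = -1 + \frac{\left(-3\right)^{2}}{8} = -1 + \frac{1}{8} \cdot 9 = -1 + \frac{9}{8} = \frac{1}{8} \approx 0.125$)
$J = 0$ ($J = 3 \left(-5 + 5\right) = 3 \cdot 0 = 0$)
$\left(- F + J\right)^{2} = \left(\left(-1\right) \frac{1}{8} + 0\right)^{2} = \left(- \frac{1}{8} + 0\right)^{2} = \left(- \frac{1}{8}\right)^{2} = \frac{1}{64}$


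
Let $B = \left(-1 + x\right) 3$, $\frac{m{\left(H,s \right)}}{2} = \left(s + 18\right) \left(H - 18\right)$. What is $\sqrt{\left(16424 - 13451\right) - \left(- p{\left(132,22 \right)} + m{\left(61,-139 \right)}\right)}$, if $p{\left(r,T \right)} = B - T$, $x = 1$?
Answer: $19 \sqrt{37} \approx 115.57$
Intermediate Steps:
$m{\left(H,s \right)} = 2 \left(-18 + H\right) \left(18 + s\right)$ ($m{\left(H,s \right)} = 2 \left(s + 18\right) \left(H - 18\right) = 2 \left(18 + s\right) \left(-18 + H\right) = 2 \left(-18 + H\right) \left(18 + s\right)$)
$B = 0$ ($B = \left(-1 + 1\right) 3 = 0 \cdot 3 = 0$)
$p{\left(r,T \right)} = - T$ ($p{\left(r,T \right)} = 0 - T = - T$)
$\sqrt{\left(16424 - 13451\right) - \left(- p{\left(132,22 \right)} + m{\left(61,-139 \right)}\right)} = \sqrt{\left(16424 - 13451\right) - \left(-626 + 2196 + 5004 + 2 \cdot 61 \left(-139\right)\right)} = \sqrt{2973 - -10384} = \sqrt{2973 + \left(-22 + 10406\right)} = \sqrt{2973 + 10384} = \sqrt{13357} = 19 \sqrt{37}$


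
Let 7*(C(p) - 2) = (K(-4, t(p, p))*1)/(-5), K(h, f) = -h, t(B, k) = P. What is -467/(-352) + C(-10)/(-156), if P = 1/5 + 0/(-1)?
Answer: 210549/160160 ≈ 1.3146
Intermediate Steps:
P = ⅕ (P = 1*(⅕) + 0*(-1) = ⅕ + 0 = ⅕ ≈ 0.20000)
t(B, k) = ⅕
C(p) = 66/35 (C(p) = 2 + ((-1*(-4)*1)/(-5))/7 = 2 + ((4*1)*(-⅕))/7 = 2 + (4*(-⅕))/7 = 2 + (⅐)*(-⅘) = 2 - 4/35 = 66/35)
-467/(-352) + C(-10)/(-156) = -467/(-352) + (66/35)/(-156) = -467*(-1/352) + (66/35)*(-1/156) = 467/352 - 11/910 = 210549/160160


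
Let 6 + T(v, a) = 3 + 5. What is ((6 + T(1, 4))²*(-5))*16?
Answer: -5120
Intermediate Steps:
T(v, a) = 2 (T(v, a) = -6 + (3 + 5) = -6 + 8 = 2)
((6 + T(1, 4))²*(-5))*16 = ((6 + 2)²*(-5))*16 = (8²*(-5))*16 = (64*(-5))*16 = -320*16 = -5120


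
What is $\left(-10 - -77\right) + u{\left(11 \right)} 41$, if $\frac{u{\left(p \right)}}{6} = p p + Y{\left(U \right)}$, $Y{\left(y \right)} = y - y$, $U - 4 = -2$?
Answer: $29833$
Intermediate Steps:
$U = 2$ ($U = 4 - 2 = 2$)
$Y{\left(y \right)} = 0$
$u{\left(p \right)} = 6 p^{2}$ ($u{\left(p \right)} = 6 \left(p p + 0\right) = 6 \left(p^{2} + 0\right) = 6 p^{2}$)
$\left(-10 - -77\right) + u{\left(11 \right)} 41 = \left(-10 - -77\right) + 6 \cdot 11^{2} \cdot 41 = \left(-10 + 77\right) + 6 \cdot 121 \cdot 41 = 67 + 726 \cdot 41 = 67 + 29766 = 29833$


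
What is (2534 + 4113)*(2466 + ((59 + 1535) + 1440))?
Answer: 36558500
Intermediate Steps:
(2534 + 4113)*(2466 + ((59 + 1535) + 1440)) = 6647*(2466 + (1594 + 1440)) = 6647*(2466 + 3034) = 6647*5500 = 36558500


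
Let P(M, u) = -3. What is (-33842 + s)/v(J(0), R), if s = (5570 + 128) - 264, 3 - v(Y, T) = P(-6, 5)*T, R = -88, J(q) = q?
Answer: 28408/261 ≈ 108.84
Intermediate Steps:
v(Y, T) = 3 + 3*T (v(Y, T) = 3 - (-3)*T = 3 + 3*T)
s = 5434 (s = 5698 - 264 = 5434)
(-33842 + s)/v(J(0), R) = (-33842 + 5434)/(3 + 3*(-88)) = -28408/(3 - 264) = -28408/(-261) = -28408*(-1/261) = 28408/261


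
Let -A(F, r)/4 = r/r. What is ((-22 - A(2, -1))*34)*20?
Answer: -12240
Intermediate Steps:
A(F, r) = -4 (A(F, r) = -4*r/r = -4*1 = -4)
((-22 - A(2, -1))*34)*20 = ((-22 - 1*(-4))*34)*20 = ((-22 + 4)*34)*20 = -18*34*20 = -612*20 = -12240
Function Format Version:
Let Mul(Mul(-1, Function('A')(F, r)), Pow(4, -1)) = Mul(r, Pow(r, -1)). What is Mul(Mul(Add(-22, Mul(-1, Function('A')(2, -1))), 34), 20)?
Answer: -12240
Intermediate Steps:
Function('A')(F, r) = -4 (Function('A')(F, r) = Mul(-4, Mul(r, Pow(r, -1))) = Mul(-4, 1) = -4)
Mul(Mul(Add(-22, Mul(-1, Function('A')(2, -1))), 34), 20) = Mul(Mul(Add(-22, Mul(-1, -4)), 34), 20) = Mul(Mul(Add(-22, 4), 34), 20) = Mul(Mul(-18, 34), 20) = Mul(-612, 20) = -12240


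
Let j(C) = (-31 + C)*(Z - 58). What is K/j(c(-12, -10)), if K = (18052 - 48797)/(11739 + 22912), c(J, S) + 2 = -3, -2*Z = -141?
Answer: 6149/3118590 ≈ 0.0019717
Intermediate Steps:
Z = 141/2 (Z = -1/2*(-141) = 141/2 ≈ 70.500)
c(J, S) = -5 (c(J, S) = -2 - 3 = -5)
j(C) = -775/2 + 25*C/2 (j(C) = (-31 + C)*(141/2 - 58) = (-31 + C)*(25/2) = -775/2 + 25*C/2)
K = -30745/34651 ≈ -0.88728
K/j(c(-12, -10)) = -30745/(34651*(-775/2 + (25/2)*(-5))) = -30745/(34651*(-775/2 - 125/2)) = -30745/34651/(-450) = -30745/34651*(-1/450) = 6149/3118590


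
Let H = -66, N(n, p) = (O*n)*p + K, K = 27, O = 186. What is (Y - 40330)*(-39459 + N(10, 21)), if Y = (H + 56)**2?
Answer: 14965560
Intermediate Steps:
N(n, p) = 27 + 186*n*p (N(n, p) = (186*n)*p + 27 = 186*n*p + 27 = 27 + 186*n*p)
Y = 100 (Y = (-66 + 56)**2 = (-10)**2 = 100)
(Y - 40330)*(-39459 + N(10, 21)) = (100 - 40330)*(-39459 + (27 + 186*10*21)) = -40230*(-39459 + (27 + 39060)) = -40230*(-39459 + 39087) = -40230*(-372) = 14965560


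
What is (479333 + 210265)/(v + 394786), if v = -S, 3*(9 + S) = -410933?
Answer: 1034397/797659 ≈ 1.2968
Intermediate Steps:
S = -410960/3 (S = -9 + (1/3)*(-410933) = -9 - 410933/3 = -410960/3 ≈ -1.3699e+5)
v = 410960/3 (v = -1*(-410960/3) = 410960/3 ≈ 1.3699e+5)
(479333 + 210265)/(v + 394786) = (479333 + 210265)/(410960/3 + 394786) = 689598/(1595318/3) = 689598*(3/1595318) = 1034397/797659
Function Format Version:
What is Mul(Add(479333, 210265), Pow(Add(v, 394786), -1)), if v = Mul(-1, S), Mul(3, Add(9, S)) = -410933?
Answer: Rational(1034397, 797659) ≈ 1.2968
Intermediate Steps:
S = Rational(-410960, 3) (S = Add(-9, Mul(Rational(1, 3), -410933)) = Add(-9, Rational(-410933, 3)) = Rational(-410960, 3) ≈ -1.3699e+5)
v = Rational(410960, 3) (v = Mul(-1, Rational(-410960, 3)) = Rational(410960, 3) ≈ 1.3699e+5)
Mul(Add(479333, 210265), Pow(Add(v, 394786), -1)) = Mul(Add(479333, 210265), Pow(Add(Rational(410960, 3), 394786), -1)) = Mul(689598, Pow(Rational(1595318, 3), -1)) = Mul(689598, Rational(3, 1595318)) = Rational(1034397, 797659)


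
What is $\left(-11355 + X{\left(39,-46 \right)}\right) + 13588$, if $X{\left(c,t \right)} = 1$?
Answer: $2234$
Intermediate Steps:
$\left(-11355 + X{\left(39,-46 \right)}\right) + 13588 = \left(-11355 + 1\right) + 13588 = -11354 + 13588 = 2234$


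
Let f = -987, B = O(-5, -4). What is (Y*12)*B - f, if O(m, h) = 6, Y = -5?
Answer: 627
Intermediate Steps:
B = 6
(Y*12)*B - f = -5*12*6 - 1*(-987) = -60*6 + 987 = -360 + 987 = 627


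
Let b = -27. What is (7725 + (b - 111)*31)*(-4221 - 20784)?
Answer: -86192235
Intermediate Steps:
(7725 + (b - 111)*31)*(-4221 - 20784) = (7725 + (-27 - 111)*31)*(-4221 - 20784) = (7725 - 138*31)*(-25005) = (7725 - 4278)*(-25005) = 3447*(-25005) = -86192235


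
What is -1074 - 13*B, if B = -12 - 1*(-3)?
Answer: -957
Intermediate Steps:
B = -9 (B = -12 + 3 = -9)
-1074 - 13*B = -1074 - 13*(-9) = -1074 - 1*(-117) = -1074 + 117 = -957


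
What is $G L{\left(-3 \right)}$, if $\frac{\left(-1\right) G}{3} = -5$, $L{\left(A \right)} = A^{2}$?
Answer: $135$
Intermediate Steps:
$G = 15$ ($G = \left(-3\right) \left(-5\right) = 15$)
$G L{\left(-3 \right)} = 15 \left(-3\right)^{2} = 15 \cdot 9 = 135$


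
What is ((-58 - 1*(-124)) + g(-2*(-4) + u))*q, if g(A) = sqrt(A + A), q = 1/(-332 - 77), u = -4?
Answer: -66/409 - 2*sqrt(2)/409 ≈ -0.16828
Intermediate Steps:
q = -1/409 (q = 1/(-409) = -1/409 ≈ -0.0024450)
g(A) = sqrt(2)*sqrt(A) (g(A) = sqrt(2*A) = sqrt(2)*sqrt(A))
((-58 - 1*(-124)) + g(-2*(-4) + u))*q = ((-58 - 1*(-124)) + sqrt(2)*sqrt(-2*(-4) - 4))*(-1/409) = ((-58 + 124) + sqrt(2)*sqrt(8 - 4))*(-1/409) = (66 + sqrt(2)*sqrt(4))*(-1/409) = (66 + sqrt(2)*2)*(-1/409) = (66 + 2*sqrt(2))*(-1/409) = -66/409 - 2*sqrt(2)/409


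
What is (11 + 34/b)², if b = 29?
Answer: 124609/841 ≈ 148.17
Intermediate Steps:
(11 + 34/b)² = (11 + 34/29)² = (353/29)² = 124609/841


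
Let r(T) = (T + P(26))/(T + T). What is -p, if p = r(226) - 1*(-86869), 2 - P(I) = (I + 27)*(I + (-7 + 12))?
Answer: -39263373/452 ≈ -86866.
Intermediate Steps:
P(I) = 2 - (5 + I)*(27 + I) (P(I) = 2 - (I + 27)*(I + (-7 + 12)) = 2 - (27 + I)*(I + 5) = 2 - (27 + I)*(5 + I) = 2 - (5 + I)*(27 + I))
r(T) = (-1641 + T)/(2*T) (r(T) = (T + (-133 - 1*26² - 32*26))/(T + T) = (T + (-133 - 1*676 - 832))/((2*T)) = (T + (-133 - 676 - 832))*(1/(2*T)) = (T - 1641)*(1/(2*T)) = (-1641 + T)*(1/(2*T)) = (-1641 + T)/(2*T))
p = 39263373/452 (p = (½)*(-1641 + 226)/226 - 1*(-86869) = (½)*(1/226)*(-1415) + 86869 = -1415/452 + 86869 = 39263373/452 ≈ 86866.)
-p = -1*39263373/452 = -39263373/452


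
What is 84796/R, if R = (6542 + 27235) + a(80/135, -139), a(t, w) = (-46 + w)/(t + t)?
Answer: 2713472/1075869 ≈ 2.5221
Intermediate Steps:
a(t, w) = (-46 + w)/(2*t) (a(t, w) = (-46 + w)/((2*t)) = (-46 + w)*(1/(2*t)) = (-46 + w)/(2*t))
R = 1075869/32 (R = (6542 + 27235) + (-46 - 139)/(2*((80/135))) = 33777 + (½)*(-185)/(80*(1/135)) = 33777 + (½)*(-185)/(16/27) = 33777 + (½)*(27/16)*(-185) = 33777 - 4995/32 = 1075869/32 ≈ 33621.)
84796/R = 84796/(1075869/32) = 84796*(32/1075869) = 2713472/1075869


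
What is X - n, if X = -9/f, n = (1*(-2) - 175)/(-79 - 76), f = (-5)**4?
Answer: -22404/19375 ≈ -1.1563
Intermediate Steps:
f = 625
n = 177/155 (n = (-2 - 175)/(-155) = -177*(-1/155) = 177/155 ≈ 1.1419)
X = -9/625 ≈ -0.014400
X - n = -9/625 - 1*177/155 = -9/625 - 177/155 = -22404/19375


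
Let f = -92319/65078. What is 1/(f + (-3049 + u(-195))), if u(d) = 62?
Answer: -65078/194480305 ≈ -0.00033463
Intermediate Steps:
f = -92319/65078 (f = -92319*1/65078 = -92319/65078 ≈ -1.4186)
1/(f + (-3049 + u(-195))) = 1/(-92319/65078 + (-3049 + 62)) = 1/(-92319/65078 - 2987) = 1/(-194480305/65078) = -65078/194480305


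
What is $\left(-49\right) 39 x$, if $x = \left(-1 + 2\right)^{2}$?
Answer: $-1911$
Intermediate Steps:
$x = 1$ ($x = 1^{2} = 1$)
$\left(-49\right) 39 x = \left(-49\right) 39 \cdot 1 = \left(-1911\right) 1 = -1911$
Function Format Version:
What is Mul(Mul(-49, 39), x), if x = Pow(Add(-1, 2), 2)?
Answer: -1911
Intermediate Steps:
x = 1 (x = Pow(1, 2) = 1)
Mul(Mul(-49, 39), x) = Mul(Mul(-49, 39), 1) = Mul(-1911, 1) = -1911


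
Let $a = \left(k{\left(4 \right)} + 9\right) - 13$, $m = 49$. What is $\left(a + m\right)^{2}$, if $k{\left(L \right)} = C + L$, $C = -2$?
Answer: $2209$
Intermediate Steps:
$k{\left(L \right)} = -2 + L$
$a = -2$ ($a = \left(\left(-2 + 4\right) + 9\right) - 13 = \left(2 + 9\right) - 13 = 11 - 13 = -2$)
$\left(a + m\right)^{2} = \left(-2 + 49\right)^{2} = 47^{2} = 2209$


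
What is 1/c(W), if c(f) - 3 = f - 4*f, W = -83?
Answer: 1/252 ≈ 0.0039683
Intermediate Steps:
c(f) = 3 - 3*f (c(f) = 3 + (f - 4*f) = 3 - 3*f)
1/c(W) = 1/(3 - 3*(-83)) = 1/(3 + 249) = 1/252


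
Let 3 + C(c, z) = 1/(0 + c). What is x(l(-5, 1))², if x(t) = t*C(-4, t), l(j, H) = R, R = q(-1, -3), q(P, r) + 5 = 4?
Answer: 169/16 ≈ 10.563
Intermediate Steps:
q(P, r) = -1 (q(P, r) = -5 + 4 = -1)
R = -1
C(c, z) = -3 + 1/c (C(c, z) = -3 + 1/(0 + c) = -3 + 1/c)
l(j, H) = -1
x(t) = -13*t/4 (x(t) = t*(-3 + 1/(-4)) = t*(-3 - ¼) = t*(-13/4) = -13*t/4)
x(l(-5, 1))² = (-13/4*(-1))² = (13/4)² = 169/16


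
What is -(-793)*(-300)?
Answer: -237900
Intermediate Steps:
-(-793)*(-300) = -793*300 = -237900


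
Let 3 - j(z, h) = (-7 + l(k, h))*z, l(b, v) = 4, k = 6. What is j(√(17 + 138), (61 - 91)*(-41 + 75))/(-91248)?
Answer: -1/30416 - √155/30416 ≈ -0.00044220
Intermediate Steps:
j(z, h) = 3 + 3*z (j(z, h) = 3 - (-7 + 4)*z = 3 - (-3)*z = 3 + 3*z)
j(√(17 + 138), (61 - 91)*(-41 + 75))/(-91248) = (3 + 3*√(17 + 138))/(-91248) = (3 + 3*√155)*(-1/91248) = -1/30416 - √155/30416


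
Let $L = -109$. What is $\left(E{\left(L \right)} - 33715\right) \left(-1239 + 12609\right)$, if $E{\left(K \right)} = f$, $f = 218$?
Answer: $-380860890$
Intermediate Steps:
$E{\left(K \right)} = 218$
$\left(E{\left(L \right)} - 33715\right) \left(-1239 + 12609\right) = \left(218 - 33715\right) \left(-1239 + 12609\right) = \left(-33497\right) 11370 = -380860890$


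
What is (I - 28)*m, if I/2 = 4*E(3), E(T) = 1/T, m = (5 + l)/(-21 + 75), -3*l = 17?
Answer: 76/243 ≈ 0.31276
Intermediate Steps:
l = -17/3 (l = -⅓*17 = -17/3 ≈ -5.6667)
m = -1/81 (m = (5 - 17/3)/(-21 + 75) = -⅔/54 = -⅔*1/54 = -1/81 ≈ -0.012346)
I = 8/3 (I = 2*(4/3) = 8/3 ≈ 2.6667)
(I - 28)*m = (8/3 - 28)*(-1/81) = -76/3*(-1/81) = 76/243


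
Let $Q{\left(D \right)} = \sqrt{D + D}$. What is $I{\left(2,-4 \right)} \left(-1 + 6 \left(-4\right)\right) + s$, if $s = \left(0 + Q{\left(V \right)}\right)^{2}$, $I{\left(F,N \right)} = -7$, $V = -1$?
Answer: $173$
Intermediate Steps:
$Q{\left(D \right)} = \sqrt{2} \sqrt{D}$ ($Q{\left(D \right)} = \sqrt{2 D} = \sqrt{2} \sqrt{D}$)
$s = -2$ ($s = \left(0 + \sqrt{2} \sqrt{-1}\right)^{2} = \left(0 + \sqrt{2} i\right)^{2} = \left(0 + i \sqrt{2}\right)^{2} = \left(i \sqrt{2}\right)^{2} = -2$)
$I{\left(2,-4 \right)} \left(-1 + 6 \left(-4\right)\right) + s = - 7 \left(-1 + 6 \left(-4\right)\right) - 2 = - 7 \left(-1 - 24\right) - 2 = \left(-7\right) \left(-25\right) - 2 = 175 - 2 = 173$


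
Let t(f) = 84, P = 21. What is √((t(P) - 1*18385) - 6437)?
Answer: I*√24738 ≈ 157.28*I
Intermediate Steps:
√((t(P) - 1*18385) - 6437) = √((84 - 1*18385) - 6437) = √((84 - 18385) - 6437) = √(-18301 - 6437) = √(-24738) = I*√24738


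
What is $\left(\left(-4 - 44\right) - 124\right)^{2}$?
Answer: $29584$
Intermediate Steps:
$\left(\left(-4 - 44\right) - 124\right)^{2} = \left(-48 - 124\right)^{2} = \left(-172\right)^{2} = 29584$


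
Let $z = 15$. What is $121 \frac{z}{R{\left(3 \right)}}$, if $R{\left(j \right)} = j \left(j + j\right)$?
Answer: $\frac{605}{6} \approx 100.83$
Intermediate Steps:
$R{\left(j \right)} = 2 j^{2}$ ($R{\left(j \right)} = j 2 j = 2 j^{2}$)
$121 \frac{z}{R{\left(3 \right)}} = 121 \frac{15}{2 \cdot 3^{2}} = 121 \frac{15}{2 \cdot 9} = 121 \cdot \frac{15}{18} = 121 \cdot 15 \cdot \frac{1}{18} = 121 \cdot \frac{5}{6} = \frac{605}{6}$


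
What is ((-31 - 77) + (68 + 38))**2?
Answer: 4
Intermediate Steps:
((-31 - 77) + (68 + 38))**2 = (-108 + 106)**2 = (-2)**2 = 4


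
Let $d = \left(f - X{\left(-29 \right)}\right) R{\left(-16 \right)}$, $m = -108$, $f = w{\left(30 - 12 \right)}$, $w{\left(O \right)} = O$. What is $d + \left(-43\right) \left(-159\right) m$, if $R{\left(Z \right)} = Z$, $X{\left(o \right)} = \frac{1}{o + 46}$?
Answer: $- \frac{12557612}{17} \approx -7.3868 \cdot 10^{5}$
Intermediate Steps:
$X{\left(o \right)} = \frac{1}{46 + o}$
$f = 18$ ($f = 30 - 12 = 18$)
$d = - \frac{4880}{17}$ ($d = \left(18 - \frac{1}{46 - 29}\right) \left(-16\right) = \left(18 - \frac{1}{17}\right) \left(-16\right) = \frac{305}{17} \left(-16\right) = - \frac{4880}{17} \approx -287.06$)
$d + \left(-43\right) \left(-159\right) m = - \frac{4880}{17} + \left(-43\right) \left(-159\right) \left(-108\right) = - \frac{4880}{17} + 6837 \left(-108\right) = - \frac{4880}{17} - 738396 = - \frac{12557612}{17}$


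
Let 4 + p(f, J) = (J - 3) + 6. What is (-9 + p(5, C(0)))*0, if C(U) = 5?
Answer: 0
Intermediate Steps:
p(f, J) = -1 + J (p(f, J) = -4 + ((J - 3) + 6) = -4 + ((-3 + J) + 6) = -4 + (3 + J) = -1 + J)
(-9 + p(5, C(0)))*0 = (-9 + (-1 + 5))*0 = (-9 + 4)*0 = -5*0 = 0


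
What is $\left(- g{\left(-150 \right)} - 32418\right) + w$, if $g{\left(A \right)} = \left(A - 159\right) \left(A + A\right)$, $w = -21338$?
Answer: $-146456$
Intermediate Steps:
$g{\left(A \right)} = 2 A \left(-159 + A\right)$ ($g{\left(A \right)} = \left(-159 + A\right) 2 A = 2 A \left(-159 + A\right)$)
$\left(- g{\left(-150 \right)} - 32418\right) + w = \left(- 2 \left(-150\right) \left(-159 - 150\right) - 32418\right) - 21338 = \left(- 2 \left(-150\right) \left(-309\right) - 32418\right) - 21338 = \left(\left(-1\right) 92700 - 32418\right) - 21338 = \left(-92700 - 32418\right) - 21338 = -125118 - 21338 = -146456$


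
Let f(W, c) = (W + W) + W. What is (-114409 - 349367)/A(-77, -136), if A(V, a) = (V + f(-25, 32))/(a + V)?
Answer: -12348036/19 ≈ -6.4990e+5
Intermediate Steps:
f(W, c) = 3*W (f(W, c) = 2*W + W = 3*W)
A(V, a) = (-75 + V)/(V + a) (A(V, a) = (V + 3*(-25))/(a + V) = (V - 75)/(V + a) = (-75 + V)/(V + a))
(-114409 - 349367)/A(-77, -136) = (-114409 - 349367)/(((-75 - 77)/(-77 - 136))) = -463776/(-152/(-213)) = -463776/((-1/213*(-152))) = -463776/152/213 = -463776*213/152 = -12348036/19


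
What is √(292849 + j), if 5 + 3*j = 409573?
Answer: 23*√7305/3 ≈ 655.26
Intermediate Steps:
j = 409568/3 (j = -5/3 + (⅓)*409573 = -5/3 + 409573/3 = 409568/3 ≈ 1.3652e+5)
√(292849 + j) = √(292849 + 409568/3) = √(1288115/3) = 23*√7305/3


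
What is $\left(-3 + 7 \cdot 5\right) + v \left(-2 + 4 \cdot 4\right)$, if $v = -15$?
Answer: $-178$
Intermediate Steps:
$\left(-3 + 7 \cdot 5\right) + v \left(-2 + 4 \cdot 4\right) = \left(-3 + 7 \cdot 5\right) - 15 \left(-2 + 4 \cdot 4\right) = \left(-3 + 35\right) - 15 \left(-2 + 16\right) = 32 - 210 = -178$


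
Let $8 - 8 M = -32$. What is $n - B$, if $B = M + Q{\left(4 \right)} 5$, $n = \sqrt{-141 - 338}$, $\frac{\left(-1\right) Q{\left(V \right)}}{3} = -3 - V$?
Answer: $-110 + i \sqrt{479} \approx -110.0 + 21.886 i$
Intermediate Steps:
$Q{\left(V \right)} = 9 + 3 V$ ($Q{\left(V \right)} = - 3 \left(-3 - V\right) = 9 + 3 V$)
$M = 5$ ($M = 1 - -4 = 1 + 4 = 5$)
$n = i \sqrt{479}$ ($n = \sqrt{-479} = i \sqrt{479} \approx 21.886 i$)
$B = 110$ ($B = 5 + \left(9 + 3 \cdot 4\right) 5 = 5 + \left(9 + 12\right) 5 = 5 + 21 \cdot 5 = 5 + 105 = 110$)
$n - B = i \sqrt{479} - 110 = -110 + i \sqrt{479}$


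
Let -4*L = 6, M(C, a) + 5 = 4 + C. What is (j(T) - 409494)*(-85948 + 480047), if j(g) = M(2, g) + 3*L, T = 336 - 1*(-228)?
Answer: -322765110505/2 ≈ -1.6138e+11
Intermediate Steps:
M(C, a) = -1 + C (M(C, a) = -5 + (4 + C) = -1 + C)
L = -3/2 (L = -1/4*6 = -3/2 ≈ -1.5000)
T = 564 (T = 336 + 228 = 564)
j(g) = -7/2 (j(g) = (-1 + 2) + 3*(-3/2) = 1 - 9/2 = -7/2)
(j(T) - 409494)*(-85948 + 480047) = (-7/2 - 409494)*(-85948 + 480047) = -818995/2*394099 = -322765110505/2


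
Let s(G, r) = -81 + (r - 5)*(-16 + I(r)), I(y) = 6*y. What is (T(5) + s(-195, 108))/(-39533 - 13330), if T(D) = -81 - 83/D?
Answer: -324587/264315 ≈ -1.2280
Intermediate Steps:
T(D) = -81 - 83/D
s(G, r) = -81 + (-16 + 6*r)*(-5 + r) (s(G, r) = -81 + (r - 5)*(-16 + 6*r) = -81 + (-5 + r)*(-16 + 6*r) = -81 + (-16 + 6*r)*(-5 + r))
(T(5) + s(-195, 108))/(-39533 - 13330) = ((-81 - 83/5) + (-1 - 46*108 + 6*108**2))/(-39533 - 13330) = ((-81 - 83*1/5) + (-1 - 4968 + 6*11664))/(-52863) = ((-81 - 83/5) + (-1 - 4968 + 69984))*(-1/52863) = (-488/5 + 65015)*(-1/52863) = (324587/5)*(-1/52863) = -324587/264315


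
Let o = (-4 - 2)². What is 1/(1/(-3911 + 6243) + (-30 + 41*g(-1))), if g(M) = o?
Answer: 2332/3372073 ≈ 0.00069156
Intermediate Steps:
o = 36 (o = (-6)² = 36)
g(M) = 36
1/(1/(-3911 + 6243) + (-30 + 41*g(-1))) = 1/(1/(-3911 + 6243) + (-30 + 41*36)) = 1/(1/2332 + (-30 + 1476)) = 1/(1/2332 + 1446) = 1/(3372073/2332) = 2332/3372073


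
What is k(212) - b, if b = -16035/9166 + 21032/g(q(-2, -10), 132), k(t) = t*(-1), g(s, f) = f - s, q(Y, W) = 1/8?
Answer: -3575385131/9670130 ≈ -369.73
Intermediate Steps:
q(Y, W) = ⅛
k(t) = -t
b = 1525317571/9670130 (b = -16035/9166 + 21032/(132 - 1*⅛) = -16035*1/9166 + 21032/(132 - ⅛) = -16035/9166 + 21032/(1055/8) = -16035/9166 + 21032*(8/1055) = -16035/9166 + 168256/1055 = 1525317571/9670130 ≈ 157.73)
k(212) - b = -1*212 - 1*1525317571/9670130 = -212 - 1525317571/9670130 = -3575385131/9670130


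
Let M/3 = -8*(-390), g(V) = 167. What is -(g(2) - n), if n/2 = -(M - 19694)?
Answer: 20501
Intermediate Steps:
M = 9360 (M = 3*(-8*(-390)) = 3*3120 = 9360)
n = 20668 (n = 2*(-(9360 - 19694)) = 2*(-1*(-10334)) = 2*10334 = 20668)
-(g(2) - n) = -(167 - 1*20668) = -(167 - 20668) = -1*(-20501) = 20501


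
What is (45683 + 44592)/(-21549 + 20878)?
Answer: -90275/671 ≈ -134.54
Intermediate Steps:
(45683 + 44592)/(-21549 + 20878) = 90275/(-671) = 90275*(-1/671) = -90275/671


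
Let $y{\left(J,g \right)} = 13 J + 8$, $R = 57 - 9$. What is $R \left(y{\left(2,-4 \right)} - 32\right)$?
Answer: $96$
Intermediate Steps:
$R = 48$ ($R = 57 - 9 = 48$)
$y{\left(J,g \right)} = 8 + 13 J$
$R \left(y{\left(2,-4 \right)} - 32\right) = 48 \left(\left(8 + 13 \cdot 2\right) - 32\right) = 48 \left(\left(8 + 26\right) - 32\right) = 48 \left(34 - 32\right) = 48 \cdot 2 = 96$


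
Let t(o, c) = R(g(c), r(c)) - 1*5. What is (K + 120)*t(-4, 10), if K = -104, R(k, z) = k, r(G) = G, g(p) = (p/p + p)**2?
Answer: 1856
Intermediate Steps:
g(p) = (1 + p)**2
t(o, c) = -5 + (1 + c)**2 (t(o, c) = (1 + c)**2 - 1*5 = (1 + c)**2 - 5 = -5 + (1 + c)**2)
(K + 120)*t(-4, 10) = (-104 + 120)*(-5 + (1 + 10)**2) = 16*(-5 + 11**2) = 16*(-5 + 121) = 16*116 = 1856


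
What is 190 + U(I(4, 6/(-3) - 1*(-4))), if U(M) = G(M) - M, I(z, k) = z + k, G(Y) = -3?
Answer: 181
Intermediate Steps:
I(z, k) = k + z
U(M) = -3 - M
190 + U(I(4, 6/(-3) - 1*(-4))) = 190 + (-3 - ((6/(-3) - 1*(-4)) + 4)) = 190 + (-3 - ((6*(-1/3) + 4) + 4)) = 190 + (-3 - ((-2 + 4) + 4)) = 190 + (-3 - (2 + 4)) = 190 + (-3 - 1*6) = 190 + (-3 - 6) = 190 - 9 = 181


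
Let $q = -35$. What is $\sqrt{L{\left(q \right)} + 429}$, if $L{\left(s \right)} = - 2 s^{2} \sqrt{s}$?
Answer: $\sqrt{429 - 2450 i \sqrt{35}} \approx 86.4 - 83.88 i$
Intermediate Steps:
$L{\left(s \right)} = - 2 s^{\frac{5}{2}}$
$\sqrt{L{\left(q \right)} + 429} = \sqrt{- 2 \left(-35\right)^{\frac{5}{2}} + 429} = \sqrt{- 2 \cdot 1225 i \sqrt{35} + 429} = \sqrt{- 2450 i \sqrt{35} + 429} = \sqrt{429 - 2450 i \sqrt{35}}$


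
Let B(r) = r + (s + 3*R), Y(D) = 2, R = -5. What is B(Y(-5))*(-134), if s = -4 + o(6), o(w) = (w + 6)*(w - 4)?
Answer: -938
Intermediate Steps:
o(w) = (-4 + w)*(6 + w) (o(w) = (6 + w)*(-4 + w) = (-4 + w)*(6 + w))
s = 20 (s = -4 + (-24 + 6² + 2*6) = -4 + (-24 + 36 + 12) = -4 + 24 = 20)
B(r) = 5 + r (B(r) = r + (20 + 3*(-5)) = r + (20 - 15) = r + 5 = 5 + r)
B(Y(-5))*(-134) = (5 + 2)*(-134) = 7*(-134) = -938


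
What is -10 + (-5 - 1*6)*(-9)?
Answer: 89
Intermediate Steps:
-10 + (-5 - 1*6)*(-9) = -10 + (-5 - 6)*(-9) = -10 - 11*(-9) = -10 + 99 = 89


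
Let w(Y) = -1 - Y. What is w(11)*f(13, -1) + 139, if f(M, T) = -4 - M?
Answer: 343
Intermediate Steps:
w(11)*f(13, -1) + 139 = (-1 - 1*11)*(-4 - 1*13) + 139 = (-1 - 11)*(-4 - 13) + 139 = -12*(-17) + 139 = 204 + 139 = 343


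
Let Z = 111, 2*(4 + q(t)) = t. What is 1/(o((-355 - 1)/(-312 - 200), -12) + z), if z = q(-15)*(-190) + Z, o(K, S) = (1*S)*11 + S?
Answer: 1/2152 ≈ 0.00046468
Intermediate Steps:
q(t) = -4 + t/2
o(K, S) = 12*S (o(K, S) = S*11 + S = 11*S + S = 12*S)
z = 2296 (z = (-4 + (½)*(-15))*(-190) + 111 = (-4 - 15/2)*(-190) + 111 = -23/2*(-190) + 111 = 2185 + 111 = 2296)
1/(o((-355 - 1)/(-312 - 200), -12) + z) = 1/(12*(-12) + 2296) = 1/(-144 + 2296) = 1/2152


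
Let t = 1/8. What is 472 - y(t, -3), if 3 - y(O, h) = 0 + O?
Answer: 3753/8 ≈ 469.13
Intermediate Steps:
t = 1/8 ≈ 0.12500
y(O, h) = 3 - O (y(O, h) = 3 - (0 + O) = 3 - O)
472 - y(t, -3) = 472 - (3 - 1*1/8) = 472 - (3 - 1/8) = 472 - 1*23/8 = 472 - 23/8 = 3753/8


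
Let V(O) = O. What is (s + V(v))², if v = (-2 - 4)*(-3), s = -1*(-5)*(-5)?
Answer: 49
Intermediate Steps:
s = -25 (s = 5*(-5) = -25)
v = 18 (v = -6*(-3) = 18)
(s + V(v))² = (-25 + 18)² = (-7)² = 49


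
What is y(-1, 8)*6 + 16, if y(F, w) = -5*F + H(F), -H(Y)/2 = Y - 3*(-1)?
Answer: 22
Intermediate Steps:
H(Y) = -6 - 2*Y (H(Y) = -2*(Y - 3*(-1)) = -2*(Y + 3) = -2*(3 + Y) = -6 - 2*Y)
y(F, w) = -6 - 7*F (y(F, w) = -5*F + (-6 - 2*F) = -6 - 7*F)
y(-1, 8)*6 + 16 = (-6 - 7*(-1))*6 + 16 = (-6 + 7)*6 + 16 = 1*6 + 16 = 6 + 16 = 22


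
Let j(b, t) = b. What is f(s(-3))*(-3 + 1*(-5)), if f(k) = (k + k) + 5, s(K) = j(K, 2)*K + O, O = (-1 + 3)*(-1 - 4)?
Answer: -24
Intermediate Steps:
O = -10 (O = 2*(-5) = -10)
s(K) = -10 + K² (s(K) = K*K - 10 = K² - 10 = -10 + K²)
f(k) = 5 + 2*k (f(k) = 2*k + 5 = 5 + 2*k)
f(s(-3))*(-3 + 1*(-5)) = (5 + 2*(-10 + (-3)²))*(-3 + 1*(-5)) = (5 + 2*(-10 + 9))*(-3 - 5) = (5 + 2*(-1))*(-8) = (5 - 2)*(-8) = 3*(-8) = -24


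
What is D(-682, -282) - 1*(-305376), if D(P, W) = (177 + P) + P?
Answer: 304189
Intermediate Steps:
D(P, W) = 177 + 2*P
D(-682, -282) - 1*(-305376) = (177 + 2*(-682)) - 1*(-305376) = (177 - 1364) + 305376 = -1187 + 305376 = 304189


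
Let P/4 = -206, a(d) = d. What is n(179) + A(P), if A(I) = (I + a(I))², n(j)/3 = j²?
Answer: 2812027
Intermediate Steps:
n(j) = 3*j²
P = -824 (P = 4*(-206) = -824)
A(I) = 4*I² (A(I) = (I + I)² = (2*I)² = 4*I²)
n(179) + A(P) = 3*179² + 4*(-824)² = 3*32041 + 4*678976 = 96123 + 2715904 = 2812027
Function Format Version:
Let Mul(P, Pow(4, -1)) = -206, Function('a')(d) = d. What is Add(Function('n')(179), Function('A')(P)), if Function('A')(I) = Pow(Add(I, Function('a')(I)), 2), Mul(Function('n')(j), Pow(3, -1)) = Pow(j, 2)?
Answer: 2812027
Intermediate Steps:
Function('n')(j) = Mul(3, Pow(j, 2))
P = -824 (P = Mul(4, -206) = -824)
Function('A')(I) = Mul(4, Pow(I, 2)) (Function('A')(I) = Pow(Add(I, I), 2) = Pow(Mul(2, I), 2) = Mul(4, Pow(I, 2)))
Add(Function('n')(179), Function('A')(P)) = Add(Mul(3, Pow(179, 2)), Mul(4, Pow(-824, 2))) = Add(Mul(3, 32041), Mul(4, 678976)) = Add(96123, 2715904) = 2812027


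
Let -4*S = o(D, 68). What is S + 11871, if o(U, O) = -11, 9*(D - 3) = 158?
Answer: 47495/4 ≈ 11874.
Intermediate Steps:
D = 185/9 (D = 3 + (⅑)*158 = 3 + 158/9 = 185/9 ≈ 20.556)
S = 11/4 (S = -¼*(-11) = 11/4 ≈ 2.7500)
S + 11871 = 11/4 + 11871 = 47495/4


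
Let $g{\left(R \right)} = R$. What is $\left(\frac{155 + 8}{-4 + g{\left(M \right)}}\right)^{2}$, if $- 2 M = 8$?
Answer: $\frac{26569}{64} \approx 415.14$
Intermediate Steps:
$M = -4$ ($M = \left(- \frac{1}{2}\right) 8 = -4$)
$\left(\frac{155 + 8}{-4 + g{\left(M \right)}}\right)^{2} = \left(\frac{155 + 8}{-4 - 4}\right)^{2} = \left(\frac{163}{-8}\right)^{2} = \left(163 \left(- \frac{1}{8}\right)\right)^{2} = \left(- \frac{163}{8}\right)^{2} = \frac{26569}{64}$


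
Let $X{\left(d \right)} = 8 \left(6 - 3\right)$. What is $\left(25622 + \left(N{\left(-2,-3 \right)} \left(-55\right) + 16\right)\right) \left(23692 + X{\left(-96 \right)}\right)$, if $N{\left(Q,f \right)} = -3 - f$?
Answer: $608030808$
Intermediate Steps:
$X{\left(d \right)} = 24$ ($X{\left(d \right)} = 8 \cdot 3 = 24$)
$\left(25622 + \left(N{\left(-2,-3 \right)} \left(-55\right) + 16\right)\right) \left(23692 + X{\left(-96 \right)}\right) = \left(25622 + \left(\left(-3 - -3\right) \left(-55\right) + 16\right)\right) \left(23692 + 24\right) = \left(25622 + \left(\left(-3 + 3\right) \left(-55\right) + 16\right)\right) 23716 = \left(25622 + \left(0 \left(-55\right) + 16\right)\right) 23716 = \left(25622 + \left(0 + 16\right)\right) 23716 = \left(25622 + 16\right) 23716 = 25638 \cdot 23716 = 608030808$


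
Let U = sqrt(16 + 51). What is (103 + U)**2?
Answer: (103 + sqrt(67))**2 ≈ 12362.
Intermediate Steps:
U = sqrt(67) ≈ 8.1853
(103 + U)**2 = (103 + sqrt(67))**2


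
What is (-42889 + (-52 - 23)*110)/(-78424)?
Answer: 51139/78424 ≈ 0.65208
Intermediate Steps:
(-42889 + (-52 - 23)*110)/(-78424) = (-42889 - 75*110)*(-1/78424) = (-42889 - 8250)*(-1/78424) = -51139*(-1/78424) = 51139/78424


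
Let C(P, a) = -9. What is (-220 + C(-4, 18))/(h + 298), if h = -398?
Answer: 229/100 ≈ 2.2900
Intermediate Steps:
(-220 + C(-4, 18))/(h + 298) = (-220 - 9)/(-398 + 298) = -229/(-100) = -229*(-1/100) = 229/100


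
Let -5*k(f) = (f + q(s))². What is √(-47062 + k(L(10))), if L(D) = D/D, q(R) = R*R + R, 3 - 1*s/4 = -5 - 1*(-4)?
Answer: I*√1549195/5 ≈ 248.93*I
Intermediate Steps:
s = 16 (s = 12 - 4*(-5 - 1*(-4)) = 12 - 4*(-5 + 4) = 12 - 4*(-1) = 12 + 4 = 16)
q(R) = R + R² (q(R) = R² + R = R + R²)
L(D) = 1
k(f) = -(272 + f)²/5 (k(f) = -(f + 16*(1 + 16))²/5 = -(f + 16*17)²/5 = -(f + 272)²/5 = -(272 + f)²/5)
√(-47062 + k(L(10))) = √(-47062 - (272 + 1)²/5) = √(-47062 - ⅕*273²) = √(-47062 - ⅕*74529) = √(-47062 - 74529/5) = √(-309839/5) = I*√1549195/5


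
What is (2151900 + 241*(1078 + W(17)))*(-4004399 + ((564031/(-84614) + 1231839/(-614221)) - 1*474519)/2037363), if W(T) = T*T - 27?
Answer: -524674312700058085939645142620/52942604927107461 ≈ -9.9103e+12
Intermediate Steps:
W(T) = -27 + T**2 (W(T) = T**2 - 27 = -27 + T**2)
(2151900 + 241*(1078 + W(17)))*(-4004399 + ((564031/(-84614) + 1231839/(-614221)) - 1*474519)/2037363) = (2151900 + 241*(1078 + (-27 + 17**2)))*(-4004399 + ((564031/(-84614) + 1231839/(-614221)) - 1*474519)/2037363) = (2151900 + 241*(1078 + (-27 + 289)))*(-4004399 + ((564031*(-1/84614) + 1231839*(-1/614221)) - 474519)*(1/2037363)) = (2151900 + 241*(1078 + 262))*(-4004399 + ((-564031/84614 - 1231839/614221) - 474519)*(1/2037363)) = (2151900 + 241*1340)*(-4004399 + (-450670509997/51971695694 - 474519)*(1/2037363)) = (2151900 + 322940)*(-4004399 - 24662007739531183/51971695694*1/2037363) = 2474840*(-4004399 - 24662007739531183/105885209854214922) = 2474840*(-424006653117016118973061/105885209854214922) = -524674312700058085939645142620/52942604927107461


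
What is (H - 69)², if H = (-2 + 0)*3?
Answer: 5625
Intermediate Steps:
H = -6 (H = -2*3 = -6)
(H - 69)² = (-6 - 69)² = (-75)² = 5625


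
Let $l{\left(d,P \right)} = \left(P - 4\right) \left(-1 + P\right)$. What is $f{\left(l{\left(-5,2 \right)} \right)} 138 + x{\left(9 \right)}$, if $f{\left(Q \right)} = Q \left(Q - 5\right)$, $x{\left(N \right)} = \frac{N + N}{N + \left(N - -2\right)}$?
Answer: $\frac{19329}{10} \approx 1932.9$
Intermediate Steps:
$l{\left(d,P \right)} = \left(-1 + P\right) \left(-4 + P\right)$ ($l{\left(d,P \right)} = \left(-4 + P\right) \left(-1 + P\right) = \left(-1 + P\right) \left(-4 + P\right)$)
$x{\left(N \right)} = \frac{2 N}{2 + 2 N}$ ($x{\left(N \right)} = \frac{2 N}{N + \left(N + 2\right)} = \frac{2 N}{N + \left(2 + N\right)} = \frac{2 N}{2 + 2 N}$)
$f{\left(Q \right)} = Q \left(-5 + Q\right)$
$f{\left(l{\left(-5,2 \right)} \right)} 138 + x{\left(9 \right)} = \left(4 + 2^{2} - 10\right) \left(-5 + \left(4 + 2^{2} - 10\right)\right) 138 + \frac{9}{1 + 9} = \left(4 + 4 - 10\right) \left(-5 + \left(4 + 4 - 10\right)\right) 138 + \frac{9}{10} = - 2 \left(-5 - 2\right) 138 + 9 \cdot \frac{1}{10} = \left(-2\right) \left(-7\right) 138 + \frac{9}{10} = 14 \cdot 138 + \frac{9}{10} = 1932 + \frac{9}{10} = \frac{19329}{10}$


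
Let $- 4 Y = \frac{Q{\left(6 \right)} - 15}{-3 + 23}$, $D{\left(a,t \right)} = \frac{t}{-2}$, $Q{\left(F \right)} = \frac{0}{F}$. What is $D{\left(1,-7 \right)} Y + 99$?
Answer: $\frac{3189}{32} \approx 99.656$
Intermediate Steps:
$Q{\left(F \right)} = 0$
$D{\left(a,t \right)} = - \frac{t}{2}$ ($D{\left(a,t \right)} = t \left(- \frac{1}{2}\right) = - \frac{t}{2}$)
$Y = \frac{3}{16}$ ($Y = - \frac{\left(0 - 15\right) \frac{1}{-3 + 23}}{4} = - \frac{\left(-15\right) \frac{1}{20}}{4} = \left(- \frac{1}{4}\right) \left(- \frac{3}{4}\right) = \frac{3}{16} \approx 0.1875$)
$D{\left(1,-7 \right)} Y + 99 = \left(- \frac{1}{2}\right) \left(-7\right) \frac{3}{16} + 99 = \frac{7}{2} \cdot \frac{3}{16} + 99 = \frac{21}{32} + 99 = \frac{3189}{32}$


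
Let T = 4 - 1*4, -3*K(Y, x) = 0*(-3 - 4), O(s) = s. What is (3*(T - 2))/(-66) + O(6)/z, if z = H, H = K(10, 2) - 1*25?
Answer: -41/275 ≈ -0.14909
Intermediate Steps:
K(Y, x) = 0 (K(Y, x) = -0*(-3 - 4) = -0*(-7) = -1/3*0 = 0)
T = 0 (T = 4 - 4 = 0)
H = -25 (H = 0 - 1*25 = 0 - 25 = -25)
z = -25
(3*(T - 2))/(-66) + O(6)/z = (3*(0 - 2))/(-66) + 6/(-25) = (3*(-2))*(-1/66) + 6*(-1/25) = -6*(-1/66) - 6/25 = 1/11 - 6/25 = -41/275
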